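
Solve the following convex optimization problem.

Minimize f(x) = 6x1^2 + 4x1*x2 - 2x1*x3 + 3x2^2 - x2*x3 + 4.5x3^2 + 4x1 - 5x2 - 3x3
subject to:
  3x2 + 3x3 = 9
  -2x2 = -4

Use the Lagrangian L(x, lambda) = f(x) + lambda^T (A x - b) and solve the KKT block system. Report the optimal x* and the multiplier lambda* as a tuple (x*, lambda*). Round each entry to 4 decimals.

Form the Lagrangian:
  L(x, lambda) = (1/2) x^T Q x + c^T x + lambda^T (A x - b)
Stationarity (grad_x L = 0): Q x + c + A^T lambda = 0.
Primal feasibility: A x = b.

This gives the KKT block system:
  [ Q   A^T ] [ x     ]   [-c ]
  [ A    0  ] [ lambda ] = [ b ]

Solving the linear system:
  x*      = (-0.8333, 2, 1)
  lambda* = (-1.8889, -1.5)
  f(x*)   = -2.6667

x* = (-0.8333, 2, 1), lambda* = (-1.8889, -1.5)


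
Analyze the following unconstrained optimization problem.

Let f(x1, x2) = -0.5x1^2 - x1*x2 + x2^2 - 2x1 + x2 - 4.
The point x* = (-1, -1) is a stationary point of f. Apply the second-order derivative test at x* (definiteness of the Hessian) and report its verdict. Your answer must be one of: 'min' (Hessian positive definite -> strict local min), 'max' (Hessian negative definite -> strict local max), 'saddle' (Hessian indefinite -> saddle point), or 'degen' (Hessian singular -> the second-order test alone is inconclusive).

Compute the Hessian H = grad^2 f:
  H = [[-1, -1], [-1, 2]]
Verify stationarity: grad f(x*) = H x* + g = (0, 0).
Eigenvalues of H: -1.3028, 2.3028.
Eigenvalues have mixed signs, so H is indefinite -> x* is a saddle point.

saddle


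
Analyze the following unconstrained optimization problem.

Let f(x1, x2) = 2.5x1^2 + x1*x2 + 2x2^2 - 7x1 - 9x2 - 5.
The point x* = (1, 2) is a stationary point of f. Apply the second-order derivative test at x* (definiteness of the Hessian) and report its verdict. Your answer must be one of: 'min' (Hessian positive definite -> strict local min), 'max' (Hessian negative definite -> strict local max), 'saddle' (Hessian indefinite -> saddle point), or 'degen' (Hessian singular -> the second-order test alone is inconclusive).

Compute the Hessian H = grad^2 f:
  H = [[5, 1], [1, 4]]
Verify stationarity: grad f(x*) = H x* + g = (0, 0).
Eigenvalues of H: 3.382, 5.618.
Both eigenvalues > 0, so H is positive definite -> x* is a strict local min.

min


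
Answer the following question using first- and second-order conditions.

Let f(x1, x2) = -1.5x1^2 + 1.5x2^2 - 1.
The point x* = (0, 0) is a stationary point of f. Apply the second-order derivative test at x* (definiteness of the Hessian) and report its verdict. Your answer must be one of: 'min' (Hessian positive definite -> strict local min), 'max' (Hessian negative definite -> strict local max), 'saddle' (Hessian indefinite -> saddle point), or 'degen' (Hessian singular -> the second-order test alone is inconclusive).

Compute the Hessian H = grad^2 f:
  H = [[-3, 0], [0, 3]]
Verify stationarity: grad f(x*) = H x* + g = (0, 0).
Eigenvalues of H: -3, 3.
Eigenvalues have mixed signs, so H is indefinite -> x* is a saddle point.

saddle


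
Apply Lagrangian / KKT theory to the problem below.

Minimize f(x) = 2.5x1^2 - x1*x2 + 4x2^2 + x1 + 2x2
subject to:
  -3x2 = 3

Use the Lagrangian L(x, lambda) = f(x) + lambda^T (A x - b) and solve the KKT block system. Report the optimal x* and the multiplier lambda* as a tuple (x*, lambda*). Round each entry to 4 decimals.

Form the Lagrangian:
  L(x, lambda) = (1/2) x^T Q x + c^T x + lambda^T (A x - b)
Stationarity (grad_x L = 0): Q x + c + A^T lambda = 0.
Primal feasibility: A x = b.

This gives the KKT block system:
  [ Q   A^T ] [ x     ]   [-c ]
  [ A    0  ] [ lambda ] = [ b ]

Solving the linear system:
  x*      = (-0.4, -1)
  lambda* = (-1.8667)
  f(x*)   = 1.6

x* = (-0.4, -1), lambda* = (-1.8667)


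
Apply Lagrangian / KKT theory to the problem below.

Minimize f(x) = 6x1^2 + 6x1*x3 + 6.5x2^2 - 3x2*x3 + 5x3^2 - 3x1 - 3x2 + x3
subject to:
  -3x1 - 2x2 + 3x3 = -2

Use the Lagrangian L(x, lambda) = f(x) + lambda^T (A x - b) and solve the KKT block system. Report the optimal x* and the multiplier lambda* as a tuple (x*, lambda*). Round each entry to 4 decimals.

Form the Lagrangian:
  L(x, lambda) = (1/2) x^T Q x + c^T x + lambda^T (A x - b)
Stationarity (grad_x L = 0): Q x + c + A^T lambda = 0.
Primal feasibility: A x = b.

This gives the KKT block system:
  [ Q   A^T ] [ x     ]   [-c ]
  [ A    0  ] [ lambda ] = [ b ]

Solving the linear system:
  x*      = (0.3356, 0.164, -0.2218)
  lambda* = (-0.1013)
  f(x*)   = -0.9615

x* = (0.3356, 0.164, -0.2218), lambda* = (-0.1013)


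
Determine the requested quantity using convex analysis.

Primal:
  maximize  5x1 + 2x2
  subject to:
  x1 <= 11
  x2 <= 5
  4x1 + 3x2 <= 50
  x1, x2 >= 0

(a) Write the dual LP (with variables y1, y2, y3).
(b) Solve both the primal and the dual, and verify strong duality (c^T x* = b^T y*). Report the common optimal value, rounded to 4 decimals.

The standard primal-dual pair for 'max c^T x s.t. A x <= b, x >= 0' is:
  Dual:  min b^T y  s.t.  A^T y >= c,  y >= 0.

So the dual LP is:
  minimize  11y1 + 5y2 + 50y3
  subject to:
    y1 + 4y3 >= 5
    y2 + 3y3 >= 2
    y1, y2, y3 >= 0

Solving the primal: x* = (11, 2).
  primal value c^T x* = 59.
Solving the dual: y* = (2.3333, 0, 0.6667).
  dual value b^T y* = 59.
Strong duality: c^T x* = b^T y*. Confirmed.

59


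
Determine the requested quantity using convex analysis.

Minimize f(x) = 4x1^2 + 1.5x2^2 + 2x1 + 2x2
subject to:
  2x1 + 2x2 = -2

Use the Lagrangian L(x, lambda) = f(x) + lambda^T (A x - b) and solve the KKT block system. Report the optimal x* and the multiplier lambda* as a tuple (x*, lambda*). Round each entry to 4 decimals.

Form the Lagrangian:
  L(x, lambda) = (1/2) x^T Q x + c^T x + lambda^T (A x - b)
Stationarity (grad_x L = 0): Q x + c + A^T lambda = 0.
Primal feasibility: A x = b.

This gives the KKT block system:
  [ Q   A^T ] [ x     ]   [-c ]
  [ A    0  ] [ lambda ] = [ b ]

Solving the linear system:
  x*      = (-0.2727, -0.7273)
  lambda* = (0.0909)
  f(x*)   = -0.9091

x* = (-0.2727, -0.7273), lambda* = (0.0909)


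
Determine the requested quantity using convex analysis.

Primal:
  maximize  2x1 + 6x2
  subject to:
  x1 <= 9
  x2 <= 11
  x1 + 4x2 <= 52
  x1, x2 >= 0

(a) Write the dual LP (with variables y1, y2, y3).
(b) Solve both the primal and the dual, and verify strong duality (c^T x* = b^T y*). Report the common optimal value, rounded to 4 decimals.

The standard primal-dual pair for 'max c^T x s.t. A x <= b, x >= 0' is:
  Dual:  min b^T y  s.t.  A^T y >= c,  y >= 0.

So the dual LP is:
  minimize  9y1 + 11y2 + 52y3
  subject to:
    y1 + y3 >= 2
    y2 + 4y3 >= 6
    y1, y2, y3 >= 0

Solving the primal: x* = (9, 10.75).
  primal value c^T x* = 82.5.
Solving the dual: y* = (0.5, 0, 1.5).
  dual value b^T y* = 82.5.
Strong duality: c^T x* = b^T y*. Confirmed.

82.5


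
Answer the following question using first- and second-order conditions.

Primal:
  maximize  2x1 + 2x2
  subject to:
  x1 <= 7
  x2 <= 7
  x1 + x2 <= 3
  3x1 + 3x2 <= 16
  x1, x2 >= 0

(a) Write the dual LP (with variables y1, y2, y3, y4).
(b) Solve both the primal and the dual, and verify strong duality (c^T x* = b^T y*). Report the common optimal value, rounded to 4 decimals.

The standard primal-dual pair for 'max c^T x s.t. A x <= b, x >= 0' is:
  Dual:  min b^T y  s.t.  A^T y >= c,  y >= 0.

So the dual LP is:
  minimize  7y1 + 7y2 + 3y3 + 16y4
  subject to:
    y1 + y3 + 3y4 >= 2
    y2 + y3 + 3y4 >= 2
    y1, y2, y3, y4 >= 0

Solving the primal: x* = (3, 0).
  primal value c^T x* = 6.
Solving the dual: y* = (0, 0, 2, 0).
  dual value b^T y* = 6.
Strong duality: c^T x* = b^T y*. Confirmed.

6


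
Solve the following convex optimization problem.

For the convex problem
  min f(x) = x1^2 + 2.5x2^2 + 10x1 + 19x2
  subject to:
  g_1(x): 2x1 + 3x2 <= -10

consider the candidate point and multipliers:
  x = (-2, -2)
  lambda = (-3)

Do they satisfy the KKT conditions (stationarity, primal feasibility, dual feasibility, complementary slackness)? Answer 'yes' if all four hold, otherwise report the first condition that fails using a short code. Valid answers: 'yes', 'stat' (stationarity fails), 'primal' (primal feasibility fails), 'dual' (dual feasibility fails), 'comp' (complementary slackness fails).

Gradient of f: grad f(x) = Q x + c = (6, 9)
Constraint values g_i(x) = a_i^T x - b_i:
  g_1((-2, -2)) = 0
Stationarity residual: grad f(x) + sum_i lambda_i a_i = (0, 0)
  -> stationarity OK
Primal feasibility (all g_i <= 0): OK
Dual feasibility (all lambda_i >= 0): FAILS
Complementary slackness (lambda_i * g_i(x) = 0 for all i): OK

Verdict: the first failing condition is dual_feasibility -> dual.

dual


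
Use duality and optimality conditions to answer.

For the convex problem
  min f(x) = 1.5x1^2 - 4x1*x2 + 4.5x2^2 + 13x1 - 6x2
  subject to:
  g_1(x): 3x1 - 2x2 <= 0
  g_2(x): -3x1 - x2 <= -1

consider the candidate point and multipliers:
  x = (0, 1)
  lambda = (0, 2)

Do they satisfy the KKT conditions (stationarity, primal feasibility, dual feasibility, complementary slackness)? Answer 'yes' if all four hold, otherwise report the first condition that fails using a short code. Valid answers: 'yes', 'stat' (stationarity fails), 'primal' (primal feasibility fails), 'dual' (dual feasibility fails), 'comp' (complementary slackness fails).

Gradient of f: grad f(x) = Q x + c = (9, 3)
Constraint values g_i(x) = a_i^T x - b_i:
  g_1((0, 1)) = -2
  g_2((0, 1)) = 0
Stationarity residual: grad f(x) + sum_i lambda_i a_i = (3, 1)
  -> stationarity FAILS
Primal feasibility (all g_i <= 0): OK
Dual feasibility (all lambda_i >= 0): OK
Complementary slackness (lambda_i * g_i(x) = 0 for all i): OK

Verdict: the first failing condition is stationarity -> stat.

stat


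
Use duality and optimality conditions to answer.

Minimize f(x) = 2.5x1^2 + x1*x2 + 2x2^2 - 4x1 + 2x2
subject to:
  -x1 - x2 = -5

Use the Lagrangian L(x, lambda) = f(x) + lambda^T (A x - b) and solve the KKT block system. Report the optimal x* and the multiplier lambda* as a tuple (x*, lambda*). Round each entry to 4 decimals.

Form the Lagrangian:
  L(x, lambda) = (1/2) x^T Q x + c^T x + lambda^T (A x - b)
Stationarity (grad_x L = 0): Q x + c + A^T lambda = 0.
Primal feasibility: A x = b.

This gives the KKT block system:
  [ Q   A^T ] [ x     ]   [-c ]
  [ A    0  ] [ lambda ] = [ b ]

Solving the linear system:
  x*      = (3, 2)
  lambda* = (13)
  f(x*)   = 28.5

x* = (3, 2), lambda* = (13)


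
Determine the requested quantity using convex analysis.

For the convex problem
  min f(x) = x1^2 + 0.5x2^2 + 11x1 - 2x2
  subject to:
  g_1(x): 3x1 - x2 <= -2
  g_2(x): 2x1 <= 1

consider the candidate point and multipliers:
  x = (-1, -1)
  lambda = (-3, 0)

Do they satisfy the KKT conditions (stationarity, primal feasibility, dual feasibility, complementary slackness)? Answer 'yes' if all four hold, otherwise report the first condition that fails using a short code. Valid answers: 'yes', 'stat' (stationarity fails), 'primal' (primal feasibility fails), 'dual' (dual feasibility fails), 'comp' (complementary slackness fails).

Gradient of f: grad f(x) = Q x + c = (9, -3)
Constraint values g_i(x) = a_i^T x - b_i:
  g_1((-1, -1)) = 0
  g_2((-1, -1)) = -3
Stationarity residual: grad f(x) + sum_i lambda_i a_i = (0, 0)
  -> stationarity OK
Primal feasibility (all g_i <= 0): OK
Dual feasibility (all lambda_i >= 0): FAILS
Complementary slackness (lambda_i * g_i(x) = 0 for all i): OK

Verdict: the first failing condition is dual_feasibility -> dual.

dual


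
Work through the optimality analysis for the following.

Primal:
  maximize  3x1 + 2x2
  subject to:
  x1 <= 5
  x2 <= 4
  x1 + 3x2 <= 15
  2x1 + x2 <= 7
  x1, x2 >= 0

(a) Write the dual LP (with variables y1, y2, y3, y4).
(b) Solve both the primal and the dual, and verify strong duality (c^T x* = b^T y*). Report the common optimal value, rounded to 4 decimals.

The standard primal-dual pair for 'max c^T x s.t. A x <= b, x >= 0' is:
  Dual:  min b^T y  s.t.  A^T y >= c,  y >= 0.

So the dual LP is:
  minimize  5y1 + 4y2 + 15y3 + 7y4
  subject to:
    y1 + y3 + 2y4 >= 3
    y2 + 3y3 + y4 >= 2
    y1, y2, y3, y4 >= 0

Solving the primal: x* = (1.5, 4).
  primal value c^T x* = 12.5.
Solving the dual: y* = (0, 0.5, 0, 1.5).
  dual value b^T y* = 12.5.
Strong duality: c^T x* = b^T y*. Confirmed.

12.5


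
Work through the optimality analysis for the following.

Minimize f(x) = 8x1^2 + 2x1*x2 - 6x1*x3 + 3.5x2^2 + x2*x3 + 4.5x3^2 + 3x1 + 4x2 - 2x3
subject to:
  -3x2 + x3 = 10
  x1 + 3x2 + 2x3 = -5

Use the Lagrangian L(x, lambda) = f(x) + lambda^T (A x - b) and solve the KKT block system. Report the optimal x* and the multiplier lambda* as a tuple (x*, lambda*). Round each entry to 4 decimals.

Form the Lagrangian:
  L(x, lambda) = (1/2) x^T Q x + c^T x + lambda^T (A x - b)
Stationarity (grad_x L = 0): Q x + c + A^T lambda = 0.
Primal feasibility: A x = b.

This gives the KKT block system:
  [ Q   A^T ] [ x     ]   [-c ]
  [ A    0  ] [ lambda ] = [ b ]

Solving the linear system:
  x*      = (0.6967, -2.8552, 1.4344)
  lambda* = (-4.2157, 0.1704)
  f(x*)   = 15.4049

x* = (0.6967, -2.8552, 1.4344), lambda* = (-4.2157, 0.1704)


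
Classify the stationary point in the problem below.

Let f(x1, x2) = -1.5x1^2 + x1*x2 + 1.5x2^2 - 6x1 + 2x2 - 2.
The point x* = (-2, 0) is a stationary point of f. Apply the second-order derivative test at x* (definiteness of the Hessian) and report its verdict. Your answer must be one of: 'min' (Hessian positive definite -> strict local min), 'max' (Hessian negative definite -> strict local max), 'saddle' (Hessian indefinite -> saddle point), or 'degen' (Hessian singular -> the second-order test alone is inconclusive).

Compute the Hessian H = grad^2 f:
  H = [[-3, 1], [1, 3]]
Verify stationarity: grad f(x*) = H x* + g = (0, 0).
Eigenvalues of H: -3.1623, 3.1623.
Eigenvalues have mixed signs, so H is indefinite -> x* is a saddle point.

saddle


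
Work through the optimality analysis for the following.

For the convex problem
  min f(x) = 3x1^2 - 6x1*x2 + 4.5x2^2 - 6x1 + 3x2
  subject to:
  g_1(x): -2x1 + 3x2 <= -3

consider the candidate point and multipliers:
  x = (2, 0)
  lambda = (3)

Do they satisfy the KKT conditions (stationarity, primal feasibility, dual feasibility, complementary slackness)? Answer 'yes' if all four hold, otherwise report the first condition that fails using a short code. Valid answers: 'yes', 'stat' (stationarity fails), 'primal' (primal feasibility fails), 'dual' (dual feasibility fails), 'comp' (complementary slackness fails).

Gradient of f: grad f(x) = Q x + c = (6, -9)
Constraint values g_i(x) = a_i^T x - b_i:
  g_1((2, 0)) = -1
Stationarity residual: grad f(x) + sum_i lambda_i a_i = (0, 0)
  -> stationarity OK
Primal feasibility (all g_i <= 0): OK
Dual feasibility (all lambda_i >= 0): OK
Complementary slackness (lambda_i * g_i(x) = 0 for all i): FAILS

Verdict: the first failing condition is complementary_slackness -> comp.

comp


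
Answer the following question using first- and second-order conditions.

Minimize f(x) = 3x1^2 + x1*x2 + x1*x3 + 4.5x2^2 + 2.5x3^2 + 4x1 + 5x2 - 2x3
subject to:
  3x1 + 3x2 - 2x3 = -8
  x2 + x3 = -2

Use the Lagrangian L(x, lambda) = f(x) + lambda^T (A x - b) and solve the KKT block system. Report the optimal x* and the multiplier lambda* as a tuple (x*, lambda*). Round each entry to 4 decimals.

Form the Lagrangian:
  L(x, lambda) = (1/2) x^T Q x + c^T x + lambda^T (A x - b)
Stationarity (grad_x L = 0): Q x + c + A^T lambda = 0.
Primal feasibility: A x = b.

This gives the KKT block system:
  [ Q   A^T ] [ x     ]   [-c ]
  [ A    0  ] [ lambda ] = [ b ]

Solving the linear system:
  x*      = (-1.0833, -1.75, -0.25)
  lambda* = (1.5, 7.3333)
  f(x*)   = 7.0417

x* = (-1.0833, -1.75, -0.25), lambda* = (1.5, 7.3333)


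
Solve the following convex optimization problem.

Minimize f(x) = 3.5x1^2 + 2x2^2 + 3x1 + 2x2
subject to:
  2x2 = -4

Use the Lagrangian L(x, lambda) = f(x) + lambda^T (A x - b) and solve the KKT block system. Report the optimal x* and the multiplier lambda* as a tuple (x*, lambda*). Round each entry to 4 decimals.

Form the Lagrangian:
  L(x, lambda) = (1/2) x^T Q x + c^T x + lambda^T (A x - b)
Stationarity (grad_x L = 0): Q x + c + A^T lambda = 0.
Primal feasibility: A x = b.

This gives the KKT block system:
  [ Q   A^T ] [ x     ]   [-c ]
  [ A    0  ] [ lambda ] = [ b ]

Solving the linear system:
  x*      = (-0.4286, -2)
  lambda* = (3)
  f(x*)   = 3.3571

x* = (-0.4286, -2), lambda* = (3)


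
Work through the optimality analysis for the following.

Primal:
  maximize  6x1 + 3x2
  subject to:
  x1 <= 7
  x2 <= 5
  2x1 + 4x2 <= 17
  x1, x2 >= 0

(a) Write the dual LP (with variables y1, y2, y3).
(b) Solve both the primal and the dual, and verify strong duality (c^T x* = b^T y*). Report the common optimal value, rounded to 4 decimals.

The standard primal-dual pair for 'max c^T x s.t. A x <= b, x >= 0' is:
  Dual:  min b^T y  s.t.  A^T y >= c,  y >= 0.

So the dual LP is:
  minimize  7y1 + 5y2 + 17y3
  subject to:
    y1 + 2y3 >= 6
    y2 + 4y3 >= 3
    y1, y2, y3 >= 0

Solving the primal: x* = (7, 0.75).
  primal value c^T x* = 44.25.
Solving the dual: y* = (4.5, 0, 0.75).
  dual value b^T y* = 44.25.
Strong duality: c^T x* = b^T y*. Confirmed.

44.25


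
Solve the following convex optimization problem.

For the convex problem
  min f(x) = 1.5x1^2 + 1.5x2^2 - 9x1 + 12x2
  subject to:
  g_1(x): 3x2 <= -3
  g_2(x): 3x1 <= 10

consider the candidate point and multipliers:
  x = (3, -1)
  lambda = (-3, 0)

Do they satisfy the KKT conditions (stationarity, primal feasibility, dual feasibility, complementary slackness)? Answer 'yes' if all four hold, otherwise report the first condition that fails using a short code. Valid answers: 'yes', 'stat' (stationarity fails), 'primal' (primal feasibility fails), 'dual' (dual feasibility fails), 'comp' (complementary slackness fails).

Gradient of f: grad f(x) = Q x + c = (0, 9)
Constraint values g_i(x) = a_i^T x - b_i:
  g_1((3, -1)) = 0
  g_2((3, -1)) = -1
Stationarity residual: grad f(x) + sum_i lambda_i a_i = (0, 0)
  -> stationarity OK
Primal feasibility (all g_i <= 0): OK
Dual feasibility (all lambda_i >= 0): FAILS
Complementary slackness (lambda_i * g_i(x) = 0 for all i): OK

Verdict: the first failing condition is dual_feasibility -> dual.

dual


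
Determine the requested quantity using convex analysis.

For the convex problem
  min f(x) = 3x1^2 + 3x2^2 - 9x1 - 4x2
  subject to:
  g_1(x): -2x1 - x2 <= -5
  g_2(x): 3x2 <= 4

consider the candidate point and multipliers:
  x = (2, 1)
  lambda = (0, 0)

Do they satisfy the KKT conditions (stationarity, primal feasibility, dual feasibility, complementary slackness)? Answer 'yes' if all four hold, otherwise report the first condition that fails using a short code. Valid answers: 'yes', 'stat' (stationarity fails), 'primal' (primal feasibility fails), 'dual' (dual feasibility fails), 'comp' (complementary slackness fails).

Gradient of f: grad f(x) = Q x + c = (3, 2)
Constraint values g_i(x) = a_i^T x - b_i:
  g_1((2, 1)) = 0
  g_2((2, 1)) = -1
Stationarity residual: grad f(x) + sum_i lambda_i a_i = (3, 2)
  -> stationarity FAILS
Primal feasibility (all g_i <= 0): OK
Dual feasibility (all lambda_i >= 0): OK
Complementary slackness (lambda_i * g_i(x) = 0 for all i): OK

Verdict: the first failing condition is stationarity -> stat.

stat


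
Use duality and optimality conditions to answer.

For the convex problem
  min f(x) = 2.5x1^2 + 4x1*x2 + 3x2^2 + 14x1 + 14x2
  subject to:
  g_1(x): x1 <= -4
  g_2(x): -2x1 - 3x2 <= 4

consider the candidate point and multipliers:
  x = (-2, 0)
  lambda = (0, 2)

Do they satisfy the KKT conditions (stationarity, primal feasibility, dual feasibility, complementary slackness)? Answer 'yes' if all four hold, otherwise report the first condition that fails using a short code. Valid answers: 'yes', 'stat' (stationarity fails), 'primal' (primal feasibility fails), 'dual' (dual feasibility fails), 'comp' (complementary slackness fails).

Gradient of f: grad f(x) = Q x + c = (4, 6)
Constraint values g_i(x) = a_i^T x - b_i:
  g_1((-2, 0)) = 2
  g_2((-2, 0)) = 0
Stationarity residual: grad f(x) + sum_i lambda_i a_i = (0, 0)
  -> stationarity OK
Primal feasibility (all g_i <= 0): FAILS
Dual feasibility (all lambda_i >= 0): OK
Complementary slackness (lambda_i * g_i(x) = 0 for all i): OK

Verdict: the first failing condition is primal_feasibility -> primal.

primal


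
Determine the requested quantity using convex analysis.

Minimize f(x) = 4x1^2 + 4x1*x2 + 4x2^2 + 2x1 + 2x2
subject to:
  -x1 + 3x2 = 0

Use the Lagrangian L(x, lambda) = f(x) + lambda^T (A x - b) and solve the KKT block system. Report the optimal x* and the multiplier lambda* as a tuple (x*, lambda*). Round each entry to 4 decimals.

Form the Lagrangian:
  L(x, lambda) = (1/2) x^T Q x + c^T x + lambda^T (A x - b)
Stationarity (grad_x L = 0): Q x + c + A^T lambda = 0.
Primal feasibility: A x = b.

This gives the KKT block system:
  [ Q   A^T ] [ x     ]   [-c ]
  [ A    0  ] [ lambda ] = [ b ]

Solving the linear system:
  x*      = (-0.2308, -0.0769)
  lambda* = (-0.1538)
  f(x*)   = -0.3077

x* = (-0.2308, -0.0769), lambda* = (-0.1538)


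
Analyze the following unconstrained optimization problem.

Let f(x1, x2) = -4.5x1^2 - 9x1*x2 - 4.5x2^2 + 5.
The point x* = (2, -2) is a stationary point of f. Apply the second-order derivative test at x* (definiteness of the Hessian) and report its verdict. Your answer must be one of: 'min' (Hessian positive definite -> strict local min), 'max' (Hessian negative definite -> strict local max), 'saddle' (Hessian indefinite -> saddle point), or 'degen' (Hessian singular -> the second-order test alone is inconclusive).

Compute the Hessian H = grad^2 f:
  H = [[-9, -9], [-9, -9]]
Verify stationarity: grad f(x*) = H x* + g = (0, 0).
Eigenvalues of H: -18, 0.
H has a zero eigenvalue (singular; negative semidefinite but not definite), so H is neither positive definite, negative definite, nor indefinite. The second-order test alone is inconclusive -> degen.
(Indeed, f is constant along the null direction of H through x*, so x* is not a strict local extremum.)

degen


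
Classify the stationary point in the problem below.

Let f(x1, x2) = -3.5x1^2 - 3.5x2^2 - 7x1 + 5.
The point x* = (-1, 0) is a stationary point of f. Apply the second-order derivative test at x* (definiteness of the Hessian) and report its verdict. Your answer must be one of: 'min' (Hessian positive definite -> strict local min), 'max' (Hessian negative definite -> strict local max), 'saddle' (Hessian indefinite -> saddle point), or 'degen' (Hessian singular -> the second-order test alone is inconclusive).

Compute the Hessian H = grad^2 f:
  H = [[-7, 0], [0, -7]]
Verify stationarity: grad f(x*) = H x* + g = (0, 0).
Eigenvalues of H: -7, -7.
Both eigenvalues < 0, so H is negative definite -> x* is a strict local max.

max


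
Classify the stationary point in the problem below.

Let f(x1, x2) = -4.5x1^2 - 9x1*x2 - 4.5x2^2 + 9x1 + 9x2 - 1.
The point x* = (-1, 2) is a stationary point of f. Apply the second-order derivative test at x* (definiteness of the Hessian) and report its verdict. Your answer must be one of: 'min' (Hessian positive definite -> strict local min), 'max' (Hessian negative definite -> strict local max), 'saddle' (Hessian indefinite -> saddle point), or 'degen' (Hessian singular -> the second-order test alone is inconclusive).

Compute the Hessian H = grad^2 f:
  H = [[-9, -9], [-9, -9]]
Verify stationarity: grad f(x*) = H x* + g = (0, 0).
Eigenvalues of H: -18, 0.
H has a zero eigenvalue (singular; negative semidefinite but not definite), so H is neither positive definite, negative definite, nor indefinite. The second-order test alone is inconclusive -> degen.
(Indeed, f is constant along the null direction of H through x*, so x* is not a strict local extremum.)

degen


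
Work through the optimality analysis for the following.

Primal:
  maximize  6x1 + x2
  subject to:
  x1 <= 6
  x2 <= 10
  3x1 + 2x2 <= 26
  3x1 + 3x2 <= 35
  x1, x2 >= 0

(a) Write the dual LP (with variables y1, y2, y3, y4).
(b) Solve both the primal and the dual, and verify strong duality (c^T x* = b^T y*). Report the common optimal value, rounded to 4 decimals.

The standard primal-dual pair for 'max c^T x s.t. A x <= b, x >= 0' is:
  Dual:  min b^T y  s.t.  A^T y >= c,  y >= 0.

So the dual LP is:
  minimize  6y1 + 10y2 + 26y3 + 35y4
  subject to:
    y1 + 3y3 + 3y4 >= 6
    y2 + 2y3 + 3y4 >= 1
    y1, y2, y3, y4 >= 0

Solving the primal: x* = (6, 4).
  primal value c^T x* = 40.
Solving the dual: y* = (4.5, 0, 0.5, 0).
  dual value b^T y* = 40.
Strong duality: c^T x* = b^T y*. Confirmed.

40


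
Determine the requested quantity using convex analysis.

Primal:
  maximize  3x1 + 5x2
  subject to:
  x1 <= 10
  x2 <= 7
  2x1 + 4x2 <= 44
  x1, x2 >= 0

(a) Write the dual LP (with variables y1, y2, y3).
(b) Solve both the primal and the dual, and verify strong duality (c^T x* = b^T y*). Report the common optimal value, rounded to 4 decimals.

The standard primal-dual pair for 'max c^T x s.t. A x <= b, x >= 0' is:
  Dual:  min b^T y  s.t.  A^T y >= c,  y >= 0.

So the dual LP is:
  minimize  10y1 + 7y2 + 44y3
  subject to:
    y1 + 2y3 >= 3
    y2 + 4y3 >= 5
    y1, y2, y3 >= 0

Solving the primal: x* = (10, 6).
  primal value c^T x* = 60.
Solving the dual: y* = (0.5, 0, 1.25).
  dual value b^T y* = 60.
Strong duality: c^T x* = b^T y*. Confirmed.

60


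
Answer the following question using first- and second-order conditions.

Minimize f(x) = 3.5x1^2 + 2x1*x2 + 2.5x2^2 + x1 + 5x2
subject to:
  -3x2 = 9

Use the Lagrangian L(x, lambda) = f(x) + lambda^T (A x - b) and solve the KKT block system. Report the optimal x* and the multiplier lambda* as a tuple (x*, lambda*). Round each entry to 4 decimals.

Form the Lagrangian:
  L(x, lambda) = (1/2) x^T Q x + c^T x + lambda^T (A x - b)
Stationarity (grad_x L = 0): Q x + c + A^T lambda = 0.
Primal feasibility: A x = b.

This gives the KKT block system:
  [ Q   A^T ] [ x     ]   [-c ]
  [ A    0  ] [ lambda ] = [ b ]

Solving the linear system:
  x*      = (0.7143, -3)
  lambda* = (-2.8571)
  f(x*)   = 5.7143

x* = (0.7143, -3), lambda* = (-2.8571)


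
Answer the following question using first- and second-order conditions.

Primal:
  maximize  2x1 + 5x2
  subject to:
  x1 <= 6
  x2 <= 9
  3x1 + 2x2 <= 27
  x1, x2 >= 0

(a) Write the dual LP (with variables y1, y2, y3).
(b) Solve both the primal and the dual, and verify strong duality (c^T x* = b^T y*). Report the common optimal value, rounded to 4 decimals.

The standard primal-dual pair for 'max c^T x s.t. A x <= b, x >= 0' is:
  Dual:  min b^T y  s.t.  A^T y >= c,  y >= 0.

So the dual LP is:
  minimize  6y1 + 9y2 + 27y3
  subject to:
    y1 + 3y3 >= 2
    y2 + 2y3 >= 5
    y1, y2, y3 >= 0

Solving the primal: x* = (3, 9).
  primal value c^T x* = 51.
Solving the dual: y* = (0, 3.6667, 0.6667).
  dual value b^T y* = 51.
Strong duality: c^T x* = b^T y*. Confirmed.

51


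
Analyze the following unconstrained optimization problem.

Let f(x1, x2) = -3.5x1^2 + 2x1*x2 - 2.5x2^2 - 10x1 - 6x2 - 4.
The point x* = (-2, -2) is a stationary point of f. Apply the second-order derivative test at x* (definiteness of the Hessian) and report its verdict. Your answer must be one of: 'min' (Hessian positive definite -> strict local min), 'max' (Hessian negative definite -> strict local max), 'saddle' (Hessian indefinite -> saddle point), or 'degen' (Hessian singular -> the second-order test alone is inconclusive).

Compute the Hessian H = grad^2 f:
  H = [[-7, 2], [2, -5]]
Verify stationarity: grad f(x*) = H x* + g = (0, 0).
Eigenvalues of H: -8.2361, -3.7639.
Both eigenvalues < 0, so H is negative definite -> x* is a strict local max.

max


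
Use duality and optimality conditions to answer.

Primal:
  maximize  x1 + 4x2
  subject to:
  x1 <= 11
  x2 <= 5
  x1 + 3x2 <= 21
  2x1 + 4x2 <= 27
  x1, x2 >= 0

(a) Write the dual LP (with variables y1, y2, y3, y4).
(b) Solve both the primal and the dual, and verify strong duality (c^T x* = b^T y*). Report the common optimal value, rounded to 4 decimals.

The standard primal-dual pair for 'max c^T x s.t. A x <= b, x >= 0' is:
  Dual:  min b^T y  s.t.  A^T y >= c,  y >= 0.

So the dual LP is:
  minimize  11y1 + 5y2 + 21y3 + 27y4
  subject to:
    y1 + y3 + 2y4 >= 1
    y2 + 3y3 + 4y4 >= 4
    y1, y2, y3, y4 >= 0

Solving the primal: x* = (3.5, 5).
  primal value c^T x* = 23.5.
Solving the dual: y* = (0, 2, 0, 0.5).
  dual value b^T y* = 23.5.
Strong duality: c^T x* = b^T y*. Confirmed.

23.5


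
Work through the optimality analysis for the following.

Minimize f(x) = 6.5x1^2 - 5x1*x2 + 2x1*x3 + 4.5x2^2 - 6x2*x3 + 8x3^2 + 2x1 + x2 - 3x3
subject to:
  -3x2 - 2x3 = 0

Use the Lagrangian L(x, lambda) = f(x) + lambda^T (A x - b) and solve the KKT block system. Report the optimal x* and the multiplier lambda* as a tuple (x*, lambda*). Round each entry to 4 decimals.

Form the Lagrangian:
  L(x, lambda) = (1/2) x^T Q x + c^T x + lambda^T (A x - b)
Stationarity (grad_x L = 0): Q x + c + A^T lambda = 0.
Primal feasibility: A x = b.

This gives the KKT block system:
  [ Q   A^T ] [ x     ]   [-c ]
  [ A    0  ] [ lambda ] = [ b ]

Solving the linear system:
  x*      = (-0.2252, -0.1159, 0.1738)
  lambda* = (0.0132)
  f(x*)   = -0.5439

x* = (-0.2252, -0.1159, 0.1738), lambda* = (0.0132)


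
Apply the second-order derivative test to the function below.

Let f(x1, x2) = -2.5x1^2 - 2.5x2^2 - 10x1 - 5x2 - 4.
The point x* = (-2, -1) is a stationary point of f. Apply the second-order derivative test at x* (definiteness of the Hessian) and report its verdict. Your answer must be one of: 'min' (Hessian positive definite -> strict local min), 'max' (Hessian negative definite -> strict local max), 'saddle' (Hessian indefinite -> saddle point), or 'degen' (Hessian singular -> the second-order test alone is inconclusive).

Compute the Hessian H = grad^2 f:
  H = [[-5, 0], [0, -5]]
Verify stationarity: grad f(x*) = H x* + g = (0, 0).
Eigenvalues of H: -5, -5.
Both eigenvalues < 0, so H is negative definite -> x* is a strict local max.

max


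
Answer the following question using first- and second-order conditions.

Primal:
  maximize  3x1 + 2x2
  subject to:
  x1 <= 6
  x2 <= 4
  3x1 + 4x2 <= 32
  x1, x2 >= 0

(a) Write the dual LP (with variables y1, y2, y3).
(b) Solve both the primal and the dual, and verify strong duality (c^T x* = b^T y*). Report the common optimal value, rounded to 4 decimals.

The standard primal-dual pair for 'max c^T x s.t. A x <= b, x >= 0' is:
  Dual:  min b^T y  s.t.  A^T y >= c,  y >= 0.

So the dual LP is:
  minimize  6y1 + 4y2 + 32y3
  subject to:
    y1 + 3y3 >= 3
    y2 + 4y3 >= 2
    y1, y2, y3 >= 0

Solving the primal: x* = (6, 3.5).
  primal value c^T x* = 25.
Solving the dual: y* = (1.5, 0, 0.5).
  dual value b^T y* = 25.
Strong duality: c^T x* = b^T y*. Confirmed.

25


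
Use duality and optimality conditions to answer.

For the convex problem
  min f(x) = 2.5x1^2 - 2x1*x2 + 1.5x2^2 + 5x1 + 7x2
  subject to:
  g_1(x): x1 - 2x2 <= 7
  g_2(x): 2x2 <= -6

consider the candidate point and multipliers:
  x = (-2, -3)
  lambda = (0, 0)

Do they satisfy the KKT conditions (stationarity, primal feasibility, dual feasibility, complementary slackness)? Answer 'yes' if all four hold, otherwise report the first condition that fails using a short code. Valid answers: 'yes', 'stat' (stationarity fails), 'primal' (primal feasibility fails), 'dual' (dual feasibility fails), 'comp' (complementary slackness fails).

Gradient of f: grad f(x) = Q x + c = (1, 2)
Constraint values g_i(x) = a_i^T x - b_i:
  g_1((-2, -3)) = -3
  g_2((-2, -3)) = 0
Stationarity residual: grad f(x) + sum_i lambda_i a_i = (1, 2)
  -> stationarity FAILS
Primal feasibility (all g_i <= 0): OK
Dual feasibility (all lambda_i >= 0): OK
Complementary slackness (lambda_i * g_i(x) = 0 for all i): OK

Verdict: the first failing condition is stationarity -> stat.

stat


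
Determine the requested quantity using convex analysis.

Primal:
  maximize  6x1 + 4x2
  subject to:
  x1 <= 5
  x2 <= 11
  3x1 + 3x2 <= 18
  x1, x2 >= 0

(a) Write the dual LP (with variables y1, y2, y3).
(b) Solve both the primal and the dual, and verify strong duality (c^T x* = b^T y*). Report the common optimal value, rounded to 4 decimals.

The standard primal-dual pair for 'max c^T x s.t. A x <= b, x >= 0' is:
  Dual:  min b^T y  s.t.  A^T y >= c,  y >= 0.

So the dual LP is:
  minimize  5y1 + 11y2 + 18y3
  subject to:
    y1 + 3y3 >= 6
    y2 + 3y3 >= 4
    y1, y2, y3 >= 0

Solving the primal: x* = (5, 1).
  primal value c^T x* = 34.
Solving the dual: y* = (2, 0, 1.3333).
  dual value b^T y* = 34.
Strong duality: c^T x* = b^T y*. Confirmed.

34


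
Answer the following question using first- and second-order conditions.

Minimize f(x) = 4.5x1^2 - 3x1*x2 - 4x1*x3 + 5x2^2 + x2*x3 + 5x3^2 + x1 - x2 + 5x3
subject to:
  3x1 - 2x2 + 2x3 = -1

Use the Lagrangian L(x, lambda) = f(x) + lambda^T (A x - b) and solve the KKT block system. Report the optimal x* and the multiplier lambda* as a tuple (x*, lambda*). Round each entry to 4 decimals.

Form the Lagrangian:
  L(x, lambda) = (1/2) x^T Q x + c^T x + lambda^T (A x - b)
Stationarity (grad_x L = 0): Q x + c + A^T lambda = 0.
Primal feasibility: A x = b.

This gives the KKT block system:
  [ Q   A^T ] [ x     ]   [-c ]
  [ A    0  ] [ lambda ] = [ b ]

Solving the linear system:
  x*      = (-0.076, -0.013, -0.399)
  lambda* = (-0.6504)
  f(x*)   = -1.3542

x* = (-0.076, -0.013, -0.399), lambda* = (-0.6504)


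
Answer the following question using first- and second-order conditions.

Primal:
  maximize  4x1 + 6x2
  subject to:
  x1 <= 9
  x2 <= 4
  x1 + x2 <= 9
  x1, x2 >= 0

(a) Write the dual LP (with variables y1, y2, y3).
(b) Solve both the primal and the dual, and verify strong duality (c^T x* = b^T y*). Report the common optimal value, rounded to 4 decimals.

The standard primal-dual pair for 'max c^T x s.t. A x <= b, x >= 0' is:
  Dual:  min b^T y  s.t.  A^T y >= c,  y >= 0.

So the dual LP is:
  minimize  9y1 + 4y2 + 9y3
  subject to:
    y1 + y3 >= 4
    y2 + y3 >= 6
    y1, y2, y3 >= 0

Solving the primal: x* = (5, 4).
  primal value c^T x* = 44.
Solving the dual: y* = (0, 2, 4).
  dual value b^T y* = 44.
Strong duality: c^T x* = b^T y*. Confirmed.

44


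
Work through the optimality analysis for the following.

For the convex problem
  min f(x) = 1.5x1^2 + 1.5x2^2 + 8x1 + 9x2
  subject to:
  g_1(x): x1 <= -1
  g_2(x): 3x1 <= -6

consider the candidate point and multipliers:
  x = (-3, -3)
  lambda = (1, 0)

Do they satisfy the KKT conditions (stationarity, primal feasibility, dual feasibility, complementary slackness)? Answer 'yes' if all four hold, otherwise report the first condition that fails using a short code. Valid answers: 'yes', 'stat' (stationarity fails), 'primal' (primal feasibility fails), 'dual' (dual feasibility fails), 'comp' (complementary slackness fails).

Gradient of f: grad f(x) = Q x + c = (-1, 0)
Constraint values g_i(x) = a_i^T x - b_i:
  g_1((-3, -3)) = -2
  g_2((-3, -3)) = -3
Stationarity residual: grad f(x) + sum_i lambda_i a_i = (0, 0)
  -> stationarity OK
Primal feasibility (all g_i <= 0): OK
Dual feasibility (all lambda_i >= 0): OK
Complementary slackness (lambda_i * g_i(x) = 0 for all i): FAILS

Verdict: the first failing condition is complementary_slackness -> comp.

comp


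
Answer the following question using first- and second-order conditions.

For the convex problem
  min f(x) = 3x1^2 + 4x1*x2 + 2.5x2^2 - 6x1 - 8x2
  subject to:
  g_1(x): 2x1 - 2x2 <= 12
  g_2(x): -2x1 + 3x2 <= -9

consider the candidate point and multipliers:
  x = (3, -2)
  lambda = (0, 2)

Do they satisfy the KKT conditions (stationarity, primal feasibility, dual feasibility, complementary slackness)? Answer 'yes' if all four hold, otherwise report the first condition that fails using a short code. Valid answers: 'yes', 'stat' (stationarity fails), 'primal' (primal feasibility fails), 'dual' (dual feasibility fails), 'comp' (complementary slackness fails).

Gradient of f: grad f(x) = Q x + c = (4, -6)
Constraint values g_i(x) = a_i^T x - b_i:
  g_1((3, -2)) = -2
  g_2((3, -2)) = -3
Stationarity residual: grad f(x) + sum_i lambda_i a_i = (0, 0)
  -> stationarity OK
Primal feasibility (all g_i <= 0): OK
Dual feasibility (all lambda_i >= 0): OK
Complementary slackness (lambda_i * g_i(x) = 0 for all i): FAILS

Verdict: the first failing condition is complementary_slackness -> comp.

comp


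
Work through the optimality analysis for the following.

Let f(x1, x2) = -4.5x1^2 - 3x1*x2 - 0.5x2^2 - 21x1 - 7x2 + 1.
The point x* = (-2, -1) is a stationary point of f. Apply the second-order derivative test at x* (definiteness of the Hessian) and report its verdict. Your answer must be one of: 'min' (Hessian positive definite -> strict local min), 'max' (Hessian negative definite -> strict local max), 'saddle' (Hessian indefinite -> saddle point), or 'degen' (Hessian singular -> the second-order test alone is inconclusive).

Compute the Hessian H = grad^2 f:
  H = [[-9, -3], [-3, -1]]
Verify stationarity: grad f(x*) = H x* + g = (0, 0).
Eigenvalues of H: -10, 0.
H has a zero eigenvalue (singular; negative semidefinite but not definite), so H is neither positive definite, negative definite, nor indefinite. The second-order test alone is inconclusive -> degen.
(Indeed, f is constant along the null direction of H through x*, so x* is not a strict local extremum.)

degen


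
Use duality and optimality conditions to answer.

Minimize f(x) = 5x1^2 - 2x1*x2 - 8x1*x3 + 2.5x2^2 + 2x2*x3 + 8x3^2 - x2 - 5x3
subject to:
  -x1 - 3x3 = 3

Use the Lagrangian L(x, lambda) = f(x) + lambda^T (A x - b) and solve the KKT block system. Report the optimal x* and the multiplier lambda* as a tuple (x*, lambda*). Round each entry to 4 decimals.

Form the Lagrangian:
  L(x, lambda) = (1/2) x^T Q x + c^T x + lambda^T (A x - b)
Stationarity (grad_x L = 0): Q x + c + A^T lambda = 0.
Primal feasibility: A x = b.

This gives the KKT block system:
  [ Q   A^T ] [ x     ]   [-c ]
  [ A    0  ] [ lambda ] = [ b ]

Solving the linear system:
  x*      = (-0.8541, 0.1445, -0.7153)
  lambda* = (-3.1076)
  f(x*)   = 6.3775

x* = (-0.8541, 0.1445, -0.7153), lambda* = (-3.1076)


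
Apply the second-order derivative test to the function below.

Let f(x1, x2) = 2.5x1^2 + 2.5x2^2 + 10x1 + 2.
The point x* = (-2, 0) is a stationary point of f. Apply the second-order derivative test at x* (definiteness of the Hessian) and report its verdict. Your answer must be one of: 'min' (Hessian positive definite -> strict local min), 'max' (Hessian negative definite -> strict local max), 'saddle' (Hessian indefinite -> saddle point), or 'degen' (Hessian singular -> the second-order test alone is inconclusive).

Compute the Hessian H = grad^2 f:
  H = [[5, 0], [0, 5]]
Verify stationarity: grad f(x*) = H x* + g = (0, 0).
Eigenvalues of H: 5, 5.
Both eigenvalues > 0, so H is positive definite -> x* is a strict local min.

min


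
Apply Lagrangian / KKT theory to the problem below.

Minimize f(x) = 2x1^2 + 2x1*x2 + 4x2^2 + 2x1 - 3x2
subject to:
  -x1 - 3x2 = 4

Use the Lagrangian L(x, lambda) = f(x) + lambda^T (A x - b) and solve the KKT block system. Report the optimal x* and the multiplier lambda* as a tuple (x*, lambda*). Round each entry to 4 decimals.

Form the Lagrangian:
  L(x, lambda) = (1/2) x^T Q x + c^T x + lambda^T (A x - b)
Stationarity (grad_x L = 0): Q x + c + A^T lambda = 0.
Primal feasibility: A x = b.

This gives the KKT block system:
  [ Q   A^T ] [ x     ]   [-c ]
  [ A    0  ] [ lambda ] = [ b ]

Solving the linear system:
  x*      = (-1.0938, -0.9688)
  lambda* = (-4.3125)
  f(x*)   = 8.9844

x* = (-1.0938, -0.9688), lambda* = (-4.3125)


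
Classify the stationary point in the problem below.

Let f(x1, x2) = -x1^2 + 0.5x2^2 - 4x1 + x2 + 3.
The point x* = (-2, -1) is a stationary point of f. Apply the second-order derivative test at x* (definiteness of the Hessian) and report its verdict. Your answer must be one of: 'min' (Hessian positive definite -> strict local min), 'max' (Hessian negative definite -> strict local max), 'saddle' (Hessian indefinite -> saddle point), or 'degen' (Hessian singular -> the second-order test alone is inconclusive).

Compute the Hessian H = grad^2 f:
  H = [[-2, 0], [0, 1]]
Verify stationarity: grad f(x*) = H x* + g = (0, 0).
Eigenvalues of H: -2, 1.
Eigenvalues have mixed signs, so H is indefinite -> x* is a saddle point.

saddle
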